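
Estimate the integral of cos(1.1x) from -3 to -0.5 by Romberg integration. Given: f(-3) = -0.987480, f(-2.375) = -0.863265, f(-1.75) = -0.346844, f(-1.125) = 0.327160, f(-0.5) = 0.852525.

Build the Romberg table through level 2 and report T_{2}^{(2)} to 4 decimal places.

-0.6184

T_{0}^{(0)} (trapezoid, 1 panel, h=2.5000): -0.168694
T_{1}^{(0)} (trapezoid, 2 panels, h=1.2500): -0.517902
T_{2}^{(0)} (trapezoid, 4 panels, h=0.6250): -0.594017
T_{1}^{(1)} = -0.517902 + (-0.517902 − (-0.168694))/3 = -0.634305
T_{2}^{(1)} = -0.594017 + (-0.594017 − (-0.517902))/3 = -0.619389
T_{2}^{(2)} = -0.619389 + (-0.619389 − (-0.634305))/15 = -0.618395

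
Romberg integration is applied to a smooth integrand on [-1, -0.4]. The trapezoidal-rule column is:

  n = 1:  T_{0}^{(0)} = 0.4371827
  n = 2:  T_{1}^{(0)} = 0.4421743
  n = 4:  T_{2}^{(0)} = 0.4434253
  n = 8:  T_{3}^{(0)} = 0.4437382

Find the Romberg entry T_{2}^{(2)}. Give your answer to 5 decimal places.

Richardson extrapolation on the trapezoidal column (denominator 4−1=3):
T_{1}^{(1)} = (4·0.4421743 − 0.4371827) / 3 = 0.4438382
T_{2}^{(1)} = 0.4434253 + (0.4434253 − 0.4421743)/3 = 0.4438423
T_{2}^{(2)} = 0.4438423 + (0.4438423 − 0.4438382)/15 = 0.4438426

0.44384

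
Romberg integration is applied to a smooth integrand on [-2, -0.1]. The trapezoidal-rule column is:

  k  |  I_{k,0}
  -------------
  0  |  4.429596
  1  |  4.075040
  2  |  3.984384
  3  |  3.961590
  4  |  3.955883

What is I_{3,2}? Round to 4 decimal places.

I_{2,1} = 3.984384 + (3.984384 − 4.075040)/3 = 3.954165
I_{3,1} = (4·3.961590 − 3.984384) / 3 = 3.953992
I_{3,2} = 3.953992 + (3.953992 − 3.954165)/15 = 3.953980
(Column j=1 coincides with Simpson's rule on the same nodes.)

3.9540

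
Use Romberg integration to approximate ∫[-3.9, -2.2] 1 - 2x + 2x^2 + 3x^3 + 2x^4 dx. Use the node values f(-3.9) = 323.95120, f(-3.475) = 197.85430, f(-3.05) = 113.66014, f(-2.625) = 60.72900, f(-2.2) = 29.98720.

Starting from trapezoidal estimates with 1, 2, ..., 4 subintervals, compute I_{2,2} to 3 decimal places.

228.861

I_{0,0} (trapezoid, 1 panel, h=1.7000): 300.84764
I_{1,0} (trapezoid, 2 panels, h=0.8500): 247.03494
I_{2,0} (trapezoid, 4 panels, h=0.4250): 233.41537
I_{1,1} = 247.03494 + (247.03494 − 300.84764)/3 = 229.09737
I_{2,1} = 233.41537 + (233.41537 − 247.03494)/3 = 228.87551
I_{2,2} = 228.87551 + (228.87551 − 229.09737)/15 = 228.86072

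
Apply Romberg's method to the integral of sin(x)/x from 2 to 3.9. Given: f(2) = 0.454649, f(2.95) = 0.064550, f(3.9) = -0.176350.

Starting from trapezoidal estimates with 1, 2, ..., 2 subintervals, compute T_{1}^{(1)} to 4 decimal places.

T_{0}^{(0)} (trapezoid, 1 panel, h=1.9000): 0.264384
T_{1}^{(0)} (trapezoid, 2 panels, h=0.9500): 0.193515
T_{1}^{(1)} = 0.193515 + (0.193515 − 0.264384)/3 = 0.169892

0.1699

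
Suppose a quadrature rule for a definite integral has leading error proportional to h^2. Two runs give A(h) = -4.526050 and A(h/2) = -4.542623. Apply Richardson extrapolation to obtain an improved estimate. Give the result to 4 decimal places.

-4.5481

Extrapolated value = (4·A(h/2) − A(h)) / (4 − 1)
= (4·(-4.542623) − (-4.526050)) / 3
= -13.644442 / 3 = -4.548147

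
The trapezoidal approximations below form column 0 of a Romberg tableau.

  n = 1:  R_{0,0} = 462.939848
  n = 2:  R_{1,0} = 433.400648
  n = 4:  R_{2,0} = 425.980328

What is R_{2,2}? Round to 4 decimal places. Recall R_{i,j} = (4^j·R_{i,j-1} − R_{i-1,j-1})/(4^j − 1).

Richardson extrapolation on the trapezoidal column (denominator 4−1=3):
R_{1,1} = 433.400648 + (433.400648 − 462.939848)/3 = 423.554248
R_{2,1} = 425.980328 + (425.980328 − 433.400648)/3 = 423.506888
R_{2,2} = 423.506888 + (423.506888 − 423.554248)/15 = 423.503731

423.5037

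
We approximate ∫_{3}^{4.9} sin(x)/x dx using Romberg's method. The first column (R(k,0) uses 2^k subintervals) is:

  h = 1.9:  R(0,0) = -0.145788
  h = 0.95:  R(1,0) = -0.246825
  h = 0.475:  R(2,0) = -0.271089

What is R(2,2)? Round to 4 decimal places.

-0.2791

R(1,1) = -0.246825 + (-0.246825 − (-0.145788))/3 = -0.280504
R(2,1) = (4·(-0.271089) − (-0.246825)) / 3 = -0.279177
R(2,2) = -0.279177 + (-0.279177 − (-0.280504))/15 = -0.279089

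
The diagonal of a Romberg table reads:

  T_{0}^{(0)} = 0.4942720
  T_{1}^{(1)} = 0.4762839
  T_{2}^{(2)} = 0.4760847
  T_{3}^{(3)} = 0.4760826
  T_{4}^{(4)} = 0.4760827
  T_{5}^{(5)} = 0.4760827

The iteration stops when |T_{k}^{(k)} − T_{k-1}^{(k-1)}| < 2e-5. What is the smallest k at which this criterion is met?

|T_{1}^{(1)} − T_{0}^{(0)}| = 0.0179881 ≥ 2e-5
|T_{2}^{(2)} − T_{1}^{(1)}| = 0.0001992 ≥ 2e-5
|T_{3}^{(3)} − T_{2}^{(2)}| = 0.0000021 < 2e-5

k = 3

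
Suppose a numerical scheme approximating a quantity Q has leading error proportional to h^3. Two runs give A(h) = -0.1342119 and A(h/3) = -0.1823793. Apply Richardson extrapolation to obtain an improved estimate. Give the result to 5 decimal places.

The leading error scales as h^3; refining by a factor of 3 reduces it by 3^3 = 27.
Extrapolated value = (27·A(h/3) − A(h)) / (27 − 1)
= (27·(-0.1823793) − (-0.1342119)) / 26
= -4.7900292 / 26 = -0.1842319

-0.18423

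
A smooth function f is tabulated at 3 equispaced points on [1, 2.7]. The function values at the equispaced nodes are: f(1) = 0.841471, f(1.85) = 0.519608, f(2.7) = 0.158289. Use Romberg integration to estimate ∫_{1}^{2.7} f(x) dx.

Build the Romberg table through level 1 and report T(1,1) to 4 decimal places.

T(0,0) (trapezoid, 1 panel, h=1.7000): 0.849796
T(1,0) (trapezoid, 2 panels, h=0.8500): 0.866565
T(1,1) = 0.866565 + (0.866565 − 0.849796)/3 = 0.872155

0.8722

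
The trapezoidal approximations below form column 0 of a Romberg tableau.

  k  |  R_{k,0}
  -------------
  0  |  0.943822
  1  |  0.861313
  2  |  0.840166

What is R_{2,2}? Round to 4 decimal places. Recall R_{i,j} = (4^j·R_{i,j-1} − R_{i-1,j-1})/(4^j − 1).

0.8331

Richardson extrapolation on the trapezoidal column (denominator 4−1=3):
R_{1,1} = (4·0.861313 − 0.943822) / 3 = 0.833810
R_{2,1} = 0.840166 + (0.840166 − 0.861313)/3 = 0.833117
R_{2,2} = 0.833117 + (0.833117 − 0.833810)/15 = 0.833071
(Column j=1 coincides with Simpson's rule on the same nodes.)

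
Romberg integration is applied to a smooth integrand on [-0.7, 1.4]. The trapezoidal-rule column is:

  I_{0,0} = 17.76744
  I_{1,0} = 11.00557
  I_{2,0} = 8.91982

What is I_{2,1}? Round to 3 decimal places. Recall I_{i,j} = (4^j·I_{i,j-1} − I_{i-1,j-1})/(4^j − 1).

Richardson extrapolation on the trapezoidal column (denominator 4−1=3):
I_{2,1} = (4·8.91982 − 11.00557) / 3 = 8.22457

8.225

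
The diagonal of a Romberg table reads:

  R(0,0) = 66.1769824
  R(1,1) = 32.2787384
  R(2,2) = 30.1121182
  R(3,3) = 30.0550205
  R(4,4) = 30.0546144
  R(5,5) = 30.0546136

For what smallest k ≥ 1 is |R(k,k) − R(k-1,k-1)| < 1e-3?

|R(1,1) − R(0,0)| = 33.8982440 ≥ 1e-3
|R(2,2) − R(1,1)| = 2.1666202 ≥ 1e-3
|R(3,3) − R(2,2)| = 0.0570977 ≥ 1e-3
|R(4,4) − R(3,3)| = 0.0004061 < 1e-3

k = 4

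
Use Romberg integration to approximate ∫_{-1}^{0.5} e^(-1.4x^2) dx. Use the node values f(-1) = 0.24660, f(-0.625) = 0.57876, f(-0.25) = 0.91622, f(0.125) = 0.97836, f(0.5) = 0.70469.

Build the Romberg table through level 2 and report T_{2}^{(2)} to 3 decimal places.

1.125

T_{0}^{(0)} (trapezoid, 1 panel, h=1.5000): 0.71347
T_{1}^{(0)} (trapezoid, 2 panels, h=0.7500): 1.04390
T_{2}^{(0)} (trapezoid, 4 panels, h=0.3750): 1.10587
T_{1}^{(1)} = 1.04390 + (1.04390 − 0.71347)/3 = 1.15404
T_{2}^{(1)} = 1.10587 + (1.10587 − 1.04390)/3 = 1.12653
T_{2}^{(2)} = 1.12653 + (1.12653 − 1.15404)/15 = 1.12470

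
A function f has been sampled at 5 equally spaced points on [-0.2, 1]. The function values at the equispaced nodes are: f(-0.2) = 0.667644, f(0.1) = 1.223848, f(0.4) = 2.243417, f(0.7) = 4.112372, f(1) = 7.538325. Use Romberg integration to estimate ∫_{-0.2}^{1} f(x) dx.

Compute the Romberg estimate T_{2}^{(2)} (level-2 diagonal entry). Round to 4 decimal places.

T_{0}^{(0)} (trapezoid, 1 panel, h=1.2000): 4.923581
T_{1}^{(0)} (trapezoid, 2 panels, h=0.6000): 3.807841
T_{2}^{(0)} (trapezoid, 4 panels, h=0.3000): 3.504786
T_{1}^{(1)} = 3.807841 + (3.807841 − 4.923581)/3 = 3.435928
T_{2}^{(1)} = 3.504786 + (3.504786 − 3.807841)/3 = 3.403768
T_{2}^{(2)} = 3.403768 + (3.403768 − 3.435928)/15 = 3.401624

3.4016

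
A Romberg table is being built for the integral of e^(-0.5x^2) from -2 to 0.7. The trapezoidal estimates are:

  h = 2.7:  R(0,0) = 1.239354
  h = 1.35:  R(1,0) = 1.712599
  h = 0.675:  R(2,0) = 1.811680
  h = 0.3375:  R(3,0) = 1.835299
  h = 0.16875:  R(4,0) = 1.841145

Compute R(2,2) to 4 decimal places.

1.8430

Richardson extrapolation on the trapezoidal column (denominator 4−1=3):
R(1,1) = (4·1.712599 − 1.239354) / 3 = 1.870347
R(2,1) = (4·1.811680 − 1.712599) / 3 = 1.844707
R(2,2) = 1.844707 + (1.844707 − 1.870347)/15 = 1.842998
(Column j=1 coincides with Simpson's rule on the same nodes.)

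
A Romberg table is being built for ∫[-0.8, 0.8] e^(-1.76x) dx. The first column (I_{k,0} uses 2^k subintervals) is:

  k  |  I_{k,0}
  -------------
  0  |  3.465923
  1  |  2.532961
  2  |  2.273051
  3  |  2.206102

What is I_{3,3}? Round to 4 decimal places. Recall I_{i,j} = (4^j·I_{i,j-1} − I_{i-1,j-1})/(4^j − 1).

2.1836

Richardson extrapolation on the trapezoidal column (denominator 4−1=3):
I_{1,1} = (4·2.532961 − 3.465923) / 3 = 2.221974
I_{2,1} = (4·2.273051 − 2.532961) / 3 = 2.186414
I_{3,1} = 2.206102 + (2.206102 − 2.273051)/3 = 2.183786
I_{2,2} = (16·2.186414 − 2.221974) / 15 = 2.184043
I_{3,2} = 2.183786 + (2.183786 − 2.186414)/15 = 2.183611
I_{3,3} = 2.183611 + (2.183611 − 2.184043)/63 = 2.183604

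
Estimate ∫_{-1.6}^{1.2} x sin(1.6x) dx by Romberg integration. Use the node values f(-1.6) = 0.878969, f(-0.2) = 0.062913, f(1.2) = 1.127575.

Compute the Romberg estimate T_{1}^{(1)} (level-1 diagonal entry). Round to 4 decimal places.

T_{0}^{(0)} (trapezoid, 1 panel, h=2.8000): 2.809162
T_{1}^{(0)} (trapezoid, 2 panels, h=1.4000): 1.492659
T_{1}^{(1)} = 1.492659 + (1.492659 − 2.809162)/3 = 1.053825

1.0538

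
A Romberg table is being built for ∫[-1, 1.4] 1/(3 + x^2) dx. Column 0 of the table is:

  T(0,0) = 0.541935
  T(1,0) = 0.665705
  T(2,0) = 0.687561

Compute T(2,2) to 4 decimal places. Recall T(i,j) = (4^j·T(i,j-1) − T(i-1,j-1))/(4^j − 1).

0.6940

Richardson extrapolation on the trapezoidal column (denominator 4−1=3):
T(1,1) = (4·0.665705 − 0.541935) / 3 = 0.706962
T(2,1) = 0.687561 + (0.687561 − 0.665705)/3 = 0.694846
T(2,2) = (16·0.694846 − 0.706962) / 15 = 0.694038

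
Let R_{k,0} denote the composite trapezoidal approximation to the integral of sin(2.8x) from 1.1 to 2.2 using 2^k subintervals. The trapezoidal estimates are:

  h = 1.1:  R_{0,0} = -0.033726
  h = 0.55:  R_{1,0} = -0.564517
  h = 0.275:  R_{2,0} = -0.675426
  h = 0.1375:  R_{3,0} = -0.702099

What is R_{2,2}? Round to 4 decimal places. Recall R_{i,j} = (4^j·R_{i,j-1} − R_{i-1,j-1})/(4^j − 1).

-0.7105

R_{1,1} = (4·(-0.564517) − (-0.033726)) / 3 = -0.741447
R_{2,1} = -0.675426 + (-0.675426 − (-0.564517))/3 = -0.712396
R_{2,2} = -0.712396 + (-0.712396 − (-0.741447))/15 = -0.710459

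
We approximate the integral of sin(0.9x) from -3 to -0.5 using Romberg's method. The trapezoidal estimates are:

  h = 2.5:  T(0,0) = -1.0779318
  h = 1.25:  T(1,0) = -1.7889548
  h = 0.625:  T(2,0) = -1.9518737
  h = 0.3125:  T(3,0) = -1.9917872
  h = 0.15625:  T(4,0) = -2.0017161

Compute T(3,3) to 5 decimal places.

-2.00502

Richardson extrapolation on the trapezoidal column (denominator 4−1=3):
T(1,1) = -1.7889548 + (-1.7889548 − (-1.0779318))/3 = -2.0259625
T(2,1) = -1.9518737 + (-1.9518737 − (-1.7889548))/3 = -2.0061800
T(3,1) = -1.9917872 + (-1.9917872 − (-1.9518737))/3 = -2.0050917
T(2,2) = (16·(-2.0061800) − (-2.0259625)) / 15 = -2.0048612
T(3,2) = -2.0050917 + (-2.0050917 − (-2.0061800))/15 = -2.0050191
T(3,3) = (64·(-2.0050191) − (-2.0048612)) / 63 = -2.0050216
(Column j=1 coincides with Simpson's rule on the same nodes.)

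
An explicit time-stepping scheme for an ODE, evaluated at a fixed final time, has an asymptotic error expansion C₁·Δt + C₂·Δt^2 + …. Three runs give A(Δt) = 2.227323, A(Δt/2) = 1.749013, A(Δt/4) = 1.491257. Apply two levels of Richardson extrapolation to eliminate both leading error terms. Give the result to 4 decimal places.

First eliminate the Δt term (factor 2^1 = 2):
  B₁ = (2·1.749013 − 2.227323)/1 = 1.270703
  B₂ = (2·1.491257 − 1.749013)/1 = 1.233501
Then eliminate the Δt^2 term (factor 2^2 = 4):
  (4·1.233501 − 1.270703)/3 = 1.221100

1.2211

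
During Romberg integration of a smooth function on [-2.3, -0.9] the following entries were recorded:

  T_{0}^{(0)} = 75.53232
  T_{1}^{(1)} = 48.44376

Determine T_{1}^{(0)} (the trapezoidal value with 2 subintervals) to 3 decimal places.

55.216

From T_{1}^{(1)} = (4·T_{1}^{(0)} − T_{0}^{(0)})/3, solve for T_{1}^{(0)}:
4·T_{1}^{(0)} = 3·48.44376 + 75.53232 = 220.86360
T_{1}^{(0)} = 55.21590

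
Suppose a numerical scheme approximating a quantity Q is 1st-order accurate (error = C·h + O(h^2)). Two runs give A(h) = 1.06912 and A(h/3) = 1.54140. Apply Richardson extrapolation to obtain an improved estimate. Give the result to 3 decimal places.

1.778

The leading error scales as h; refining by a factor of 3 reduces it by 3^1 = 3.
Extrapolated value = (3·A(h/3) − A(h)) / (3 − 1)
= (3·1.54140 − 1.06912) / 2
= 3.55508 / 2 = 1.77754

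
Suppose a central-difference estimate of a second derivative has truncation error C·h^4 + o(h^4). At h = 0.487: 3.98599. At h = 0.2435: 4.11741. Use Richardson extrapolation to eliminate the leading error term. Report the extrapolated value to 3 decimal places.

The leading error scales as h^4; refining by a factor of 2 reduces it by 2^4 = 16.
Extrapolated value = (16·A(h/2) − A(h)) / (16 − 1)
= (16·4.11741 − 3.98599) / 15
= 61.89257 / 15 = 4.12617

4.126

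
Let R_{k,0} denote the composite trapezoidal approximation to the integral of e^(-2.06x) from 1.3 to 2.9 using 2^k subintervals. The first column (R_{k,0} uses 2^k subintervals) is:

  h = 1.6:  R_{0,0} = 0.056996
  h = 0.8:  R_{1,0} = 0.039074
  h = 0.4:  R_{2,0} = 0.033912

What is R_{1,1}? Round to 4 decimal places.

0.0331

R_{1,1} = (4·0.039074 − 0.056996) / 3 = 0.033100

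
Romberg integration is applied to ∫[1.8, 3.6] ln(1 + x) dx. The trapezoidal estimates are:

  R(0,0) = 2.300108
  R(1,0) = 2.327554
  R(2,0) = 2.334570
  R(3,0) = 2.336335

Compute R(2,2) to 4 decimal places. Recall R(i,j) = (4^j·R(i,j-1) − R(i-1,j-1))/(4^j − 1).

Richardson extrapolation on the trapezoidal column (denominator 4−1=3):
R(1,1) = 2.327554 + (2.327554 − 2.300108)/3 = 2.336703
R(2,1) = (4·2.334570 − 2.327554) / 3 = 2.336909
R(2,2) = 2.336909 + (2.336909 − 2.336703)/15 = 2.336923

2.3369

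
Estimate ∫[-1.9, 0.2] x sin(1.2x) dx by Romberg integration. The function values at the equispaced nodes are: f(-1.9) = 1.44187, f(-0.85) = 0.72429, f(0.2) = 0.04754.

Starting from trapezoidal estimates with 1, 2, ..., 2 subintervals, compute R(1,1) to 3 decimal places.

1.535

R(0,0) (trapezoid, 1 panel, h=2.1000): 1.56388
R(1,0) (trapezoid, 2 panels, h=1.0500): 1.54244
R(1,1) = 1.54244 + (1.54244 − 1.56388)/3 = 1.53529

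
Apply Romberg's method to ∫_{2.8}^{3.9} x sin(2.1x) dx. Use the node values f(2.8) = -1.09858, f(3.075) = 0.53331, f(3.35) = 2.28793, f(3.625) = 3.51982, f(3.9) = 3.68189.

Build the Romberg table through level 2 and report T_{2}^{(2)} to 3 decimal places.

2.142

T_{0}^{(0)} (trapezoid, 1 panel, h=1.1000): 1.42082
T_{1}^{(0)} (trapezoid, 2 panels, h=0.5500): 1.96877
T_{2}^{(0)} (trapezoid, 4 panels, h=0.2750): 2.09900
T_{1}^{(1)} = 1.96877 + (1.96877 − 1.42082)/3 = 2.15142
T_{2}^{(1)} = 2.09900 + (2.09900 − 1.96877)/3 = 2.14241
T_{2}^{(2)} = 2.14241 + (2.14241 − 2.15142)/15 = 2.14181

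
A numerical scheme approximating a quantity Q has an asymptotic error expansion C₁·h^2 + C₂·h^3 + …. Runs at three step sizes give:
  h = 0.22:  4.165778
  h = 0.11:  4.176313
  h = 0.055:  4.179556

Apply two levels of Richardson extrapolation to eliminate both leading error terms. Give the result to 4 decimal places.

4.1808

First eliminate the h^2 term (factor 2^2 = 4):
  B₁ = (4·4.176313 − 4.165778)/3 = 4.179825
  B₂ = (4·4.179556 − 4.176313)/3 = 4.180637
Then eliminate the h^3 term (factor 2^3 = 8):
  (8·4.180637 − 4.179825)/7 = 4.180753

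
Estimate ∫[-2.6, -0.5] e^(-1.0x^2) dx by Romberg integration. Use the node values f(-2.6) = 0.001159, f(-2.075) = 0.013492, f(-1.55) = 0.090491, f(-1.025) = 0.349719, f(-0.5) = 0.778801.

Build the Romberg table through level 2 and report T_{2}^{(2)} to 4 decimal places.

T_{0}^{(0)} (trapezoid, 1 panel, h=2.1000): 0.818958
T_{1}^{(0)} (trapezoid, 2 panels, h=1.0500): 0.504495
T_{2}^{(0)} (trapezoid, 4 panels, h=0.5250): 0.442933
T_{1}^{(1)} = 0.504495 + (0.504495 − 0.818958)/3 = 0.399674
T_{2}^{(1)} = 0.442933 + (0.442933 − 0.504495)/3 = 0.422412
T_{2}^{(2)} = 0.422412 + (0.422412 − 0.399674)/15 = 0.423928

0.4239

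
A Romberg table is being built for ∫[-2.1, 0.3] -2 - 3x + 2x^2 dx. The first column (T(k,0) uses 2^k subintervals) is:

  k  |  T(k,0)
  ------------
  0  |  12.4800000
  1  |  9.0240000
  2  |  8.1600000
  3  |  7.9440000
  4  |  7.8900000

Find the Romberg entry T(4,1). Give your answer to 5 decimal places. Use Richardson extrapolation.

Richardson extrapolation on the trapezoidal column (denominator 4−1=3):
T(4,1) = 7.8900000 + (7.8900000 − 7.9440000)/3 = 7.8720000

7.87200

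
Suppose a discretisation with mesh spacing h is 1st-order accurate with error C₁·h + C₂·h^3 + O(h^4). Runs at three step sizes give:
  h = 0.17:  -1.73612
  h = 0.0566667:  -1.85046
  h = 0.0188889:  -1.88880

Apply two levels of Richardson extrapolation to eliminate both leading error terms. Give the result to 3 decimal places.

-1.908

First eliminate the h term (factor 3^1 = 3):
  B₁ = (3·(-1.85046) − (-1.73612))/2 = -1.90763
  B₂ = (3·(-1.88880) − (-1.85046))/2 = -1.90797
Then eliminate the h^3 term (factor 3^3 = 27):
  (27·(-1.90797) − (-1.90763))/26 = -1.90798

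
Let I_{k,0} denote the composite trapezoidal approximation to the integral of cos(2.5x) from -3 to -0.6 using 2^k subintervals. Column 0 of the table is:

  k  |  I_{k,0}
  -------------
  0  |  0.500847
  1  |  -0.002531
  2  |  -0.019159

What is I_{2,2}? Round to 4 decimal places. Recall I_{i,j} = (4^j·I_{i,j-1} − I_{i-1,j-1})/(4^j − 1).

I_{1,1} = (4·(-0.002531) − 0.500847) / 3 = -0.170324
I_{2,1} = -0.019159 + (-0.019159 − (-0.002531))/3 = -0.024702
I_{2,2} = -0.024702 + (-0.024702 − (-0.170324))/15 = -0.014994

-0.0150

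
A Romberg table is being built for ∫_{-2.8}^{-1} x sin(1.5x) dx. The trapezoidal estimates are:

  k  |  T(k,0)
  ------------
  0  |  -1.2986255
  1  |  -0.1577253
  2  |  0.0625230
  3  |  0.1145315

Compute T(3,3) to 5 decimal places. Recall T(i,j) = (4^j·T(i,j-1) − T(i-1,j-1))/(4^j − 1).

0.13162

Richardson extrapolation on the trapezoidal column (denominator 4−1=3):
T(1,1) = -0.1577253 + (-0.1577253 − (-1.2986255))/3 = 0.2225748
T(2,1) = (4·0.0625230 − (-0.1577253)) / 3 = 0.1359391
T(3,1) = 0.1145315 + (0.1145315 − 0.0625230)/3 = 0.1318677
T(2,2) = 0.1359391 + (0.1359391 − 0.2225748)/15 = 0.1301634
T(3,2) = 0.1318677 + (0.1318677 − 0.1359391)/15 = 0.1315963
T(3,3) = (64·0.1315963 − 0.1301634) / 63 = 0.1316190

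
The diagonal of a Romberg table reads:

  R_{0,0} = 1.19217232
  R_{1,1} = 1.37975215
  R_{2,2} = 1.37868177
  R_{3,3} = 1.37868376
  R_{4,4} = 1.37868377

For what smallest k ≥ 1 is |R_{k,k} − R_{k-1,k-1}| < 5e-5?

|R_{1,1} − R_{0,0}| = 0.18757983 ≥ 5e-5
|R_{2,2} − R_{1,1}| = 0.00107038 ≥ 5e-5
|R_{3,3} − R_{2,2}| = 0.00000199 < 5e-5

k = 3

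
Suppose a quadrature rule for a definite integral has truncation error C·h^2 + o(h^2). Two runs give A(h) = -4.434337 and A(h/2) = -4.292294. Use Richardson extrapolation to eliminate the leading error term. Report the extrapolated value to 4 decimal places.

The leading error scales as h^2; refining by a factor of 2 reduces it by 2^2 = 4.
Extrapolated value = (4·A(h/2) − A(h)) / (4 − 1)
= (4·(-4.292294) − (-4.434337)) / 3
= -12.734839 / 3 = -4.244946

-4.2449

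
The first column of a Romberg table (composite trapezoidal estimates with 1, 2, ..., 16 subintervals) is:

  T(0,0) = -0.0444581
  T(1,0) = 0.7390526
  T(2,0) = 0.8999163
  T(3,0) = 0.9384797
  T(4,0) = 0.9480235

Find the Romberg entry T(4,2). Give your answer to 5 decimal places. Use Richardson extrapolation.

0.95120

T(3,1) = 0.9384797 + (0.9384797 − 0.8999163)/3 = 0.9513342
T(4,1) = 0.9480235 + (0.9480235 − 0.9384797)/3 = 0.9512048
T(4,2) = 0.9512048 + (0.9512048 − 0.9513342)/15 = 0.9511962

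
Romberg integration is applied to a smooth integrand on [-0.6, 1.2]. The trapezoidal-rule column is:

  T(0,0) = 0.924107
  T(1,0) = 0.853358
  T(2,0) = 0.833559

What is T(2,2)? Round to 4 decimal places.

0.8268

Richardson extrapolation on the trapezoidal column (denominator 4−1=3):
T(1,1) = (4·0.853358 − 0.924107) / 3 = 0.829775
T(2,1) = (4·0.833559 − 0.853358) / 3 = 0.826959
T(2,2) = 0.826959 + (0.826959 − 0.829775)/15 = 0.826771
(Column j=1 coincides with Simpson's rule on the same nodes.)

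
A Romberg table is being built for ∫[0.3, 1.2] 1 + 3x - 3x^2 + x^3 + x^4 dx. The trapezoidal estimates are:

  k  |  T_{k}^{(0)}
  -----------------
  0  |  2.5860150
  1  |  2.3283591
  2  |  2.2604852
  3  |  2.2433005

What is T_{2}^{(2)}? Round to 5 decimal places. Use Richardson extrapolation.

2.23755

Richardson extrapolation on the trapezoidal column (denominator 4−1=3):
T_{1}^{(1)} = 2.3283591 + (2.3283591 − 2.5860150)/3 = 2.2424738
T_{2}^{(1)} = (4·2.2604852 − 2.3283591) / 3 = 2.2378606
T_{2}^{(2)} = (16·2.2378606 − 2.2424738) / 15 = 2.2375531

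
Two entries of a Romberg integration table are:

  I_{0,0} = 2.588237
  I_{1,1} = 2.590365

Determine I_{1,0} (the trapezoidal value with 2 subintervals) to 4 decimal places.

From I_{1,1} = (4·I_{1,0} − I_{0,0})/3, solve for I_{1,0}:
4·I_{1,0} = 3·2.590365 + 2.588237 = 10.359332
I_{1,0} = 2.589833

2.5898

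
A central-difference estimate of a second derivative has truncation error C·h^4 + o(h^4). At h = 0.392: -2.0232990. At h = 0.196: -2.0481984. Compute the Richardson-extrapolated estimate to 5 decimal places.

Extrapolated value = (16·A(h/2) − A(h)) / (16 − 1)
= (16·(-2.0481984) − (-2.0232990)) / 15
= -30.7478754 / 15 = -2.0498584

-2.04986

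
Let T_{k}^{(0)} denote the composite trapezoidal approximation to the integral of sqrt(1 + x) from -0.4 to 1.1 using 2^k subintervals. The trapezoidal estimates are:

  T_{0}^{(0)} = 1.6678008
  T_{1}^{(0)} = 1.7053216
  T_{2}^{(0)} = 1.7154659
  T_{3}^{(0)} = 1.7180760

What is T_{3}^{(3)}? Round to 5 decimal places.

1.71895

Richardson extrapolation on the trapezoidal column (denominator 4−1=3):
T_{1}^{(1)} = (4·1.7053216 − 1.6678008) / 3 = 1.7178285
T_{2}^{(1)} = (4·1.7154659 − 1.7053216) / 3 = 1.7188473
T_{3}^{(1)} = 1.7180760 + (1.7180760 − 1.7154659)/3 = 1.7189460
T_{2}^{(2)} = (16·1.7188473 − 1.7178285) / 15 = 1.7189152
T_{3}^{(2)} = (16·1.7189460 − 1.7188473) / 15 = 1.7189526
T_{3}^{(3)} = 1.7189526 + (1.7189526 − 1.7189152)/63 = 1.7189532
(Column j=1 coincides with Simpson's rule on the same nodes.)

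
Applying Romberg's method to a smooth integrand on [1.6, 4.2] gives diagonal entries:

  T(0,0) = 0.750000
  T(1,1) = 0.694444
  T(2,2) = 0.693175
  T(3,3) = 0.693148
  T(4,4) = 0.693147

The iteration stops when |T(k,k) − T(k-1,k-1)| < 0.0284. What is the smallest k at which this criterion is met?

k = 2

|T(1,1) − T(0,0)| = 0.055556 ≥ 0.0284
|T(2,2) − T(1,1)| = 0.001269 < 0.0284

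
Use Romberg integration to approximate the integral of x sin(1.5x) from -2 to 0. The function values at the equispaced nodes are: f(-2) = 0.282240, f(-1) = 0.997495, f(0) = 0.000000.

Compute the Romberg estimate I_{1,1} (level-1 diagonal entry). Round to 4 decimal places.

I_{0,0} (trapezoid, 1 panel, h=2.0000): 0.282240
I_{1,0} (trapezoid, 2 panels, h=1.0000): 1.138615
I_{1,1} = 1.138615 + (1.138615 − 0.282240)/3 = 1.424073

1.4241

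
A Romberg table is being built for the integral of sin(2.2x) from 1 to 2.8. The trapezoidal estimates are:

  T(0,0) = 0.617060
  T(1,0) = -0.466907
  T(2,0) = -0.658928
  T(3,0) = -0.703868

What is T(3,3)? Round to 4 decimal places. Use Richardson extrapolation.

-0.7186

Richardson extrapolation on the trapezoidal column (denominator 4−1=3):
T(1,1) = (4·(-0.466907) − 0.617060) / 3 = -0.828229
T(2,1) = (4·(-0.658928) − (-0.466907)) / 3 = -0.722935
T(3,1) = (4·(-0.703868) − (-0.658928)) / 3 = -0.718848
T(2,2) = (16·(-0.722935) − (-0.828229)) / 15 = -0.715915
T(3,2) = -0.718848 + (-0.718848 − (-0.722935))/15 = -0.718576
T(3,3) = (64·(-0.718576) − (-0.715915)) / 63 = -0.718618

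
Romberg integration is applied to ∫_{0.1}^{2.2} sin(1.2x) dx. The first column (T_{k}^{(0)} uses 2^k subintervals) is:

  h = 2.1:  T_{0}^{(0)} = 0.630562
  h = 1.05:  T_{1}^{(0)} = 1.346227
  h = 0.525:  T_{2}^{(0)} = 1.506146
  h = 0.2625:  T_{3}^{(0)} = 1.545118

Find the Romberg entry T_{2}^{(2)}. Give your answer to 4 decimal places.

Richardson extrapolation on the trapezoidal column (denominator 4−1=3):
T_{1}^{(1)} = 1.346227 + (1.346227 − 0.630562)/3 = 1.584782
T_{2}^{(1)} = (4·1.506146 − 1.346227) / 3 = 1.559452
T_{2}^{(2)} = 1.559452 + (1.559452 − 1.584782)/15 = 1.557763
(Column j=1 coincides with Simpson's rule on the same nodes.)

1.5578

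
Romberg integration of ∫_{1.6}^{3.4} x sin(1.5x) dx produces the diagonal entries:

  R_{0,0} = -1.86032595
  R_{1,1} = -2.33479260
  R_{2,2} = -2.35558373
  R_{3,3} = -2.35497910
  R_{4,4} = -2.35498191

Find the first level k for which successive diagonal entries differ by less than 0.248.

k = 2

|R_{1,1} − R_{0,0}| = 0.47446665 ≥ 0.248
|R_{2,2} − R_{1,1}| = 0.02079113 < 0.248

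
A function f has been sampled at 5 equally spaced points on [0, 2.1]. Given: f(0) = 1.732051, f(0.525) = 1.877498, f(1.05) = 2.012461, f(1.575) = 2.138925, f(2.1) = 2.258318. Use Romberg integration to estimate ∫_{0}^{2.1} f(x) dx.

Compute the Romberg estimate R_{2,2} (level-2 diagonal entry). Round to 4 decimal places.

R_{0,0} (trapezoid, 1 panel, h=2.1000): 4.189887
R_{1,0} (trapezoid, 2 panels, h=1.0500): 4.208028
R_{2,0} (trapezoid, 4 panels, h=0.5250): 4.212636
R_{1,1} = 4.208028 + (4.208028 − 4.189887)/3 = 4.214075
R_{2,1} = 4.212636 + (4.212636 − 4.208028)/3 = 4.214172
R_{2,2} = 4.214172 + (4.214172 − 4.214075)/15 = 4.214178

4.2142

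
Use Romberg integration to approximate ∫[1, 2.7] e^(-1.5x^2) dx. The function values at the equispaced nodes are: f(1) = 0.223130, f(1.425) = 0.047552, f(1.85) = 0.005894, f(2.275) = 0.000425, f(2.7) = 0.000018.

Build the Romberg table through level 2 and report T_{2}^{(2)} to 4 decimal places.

T_{0}^{(0)} (trapezoid, 1 panel, h=1.7000): 0.189676
T_{1}^{(0)} (trapezoid, 2 panels, h=0.8500): 0.099848
T_{2}^{(0)} (trapezoid, 4 panels, h=0.4250): 0.070314
T_{1}^{(1)} = 0.099848 + (0.099848 − 0.189676)/3 = 0.069905
T_{2}^{(1)} = 0.070314 + (0.070314 − 0.099848)/3 = 0.060469
T_{2}^{(2)} = 0.060469 + (0.060469 − 0.069905)/15 = 0.059840

0.0598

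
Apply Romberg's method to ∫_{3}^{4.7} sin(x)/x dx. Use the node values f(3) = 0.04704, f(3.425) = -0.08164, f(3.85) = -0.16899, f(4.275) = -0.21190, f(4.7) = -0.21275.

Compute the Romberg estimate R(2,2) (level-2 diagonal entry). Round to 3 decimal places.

-0.238

R(0,0) (trapezoid, 1 panel, h=1.7000): -0.14085
R(1,0) (trapezoid, 2 panels, h=0.8500): -0.21407
R(2,0) (trapezoid, 4 panels, h=0.4250): -0.23179
R(1,1) = -0.21407 + (-0.21407 − (-0.14085))/3 = -0.23848
R(2,1) = -0.23179 + (-0.23179 − (-0.21407))/3 = -0.23770
R(2,2) = -0.23770 + (-0.23770 − (-0.23848))/15 = -0.23765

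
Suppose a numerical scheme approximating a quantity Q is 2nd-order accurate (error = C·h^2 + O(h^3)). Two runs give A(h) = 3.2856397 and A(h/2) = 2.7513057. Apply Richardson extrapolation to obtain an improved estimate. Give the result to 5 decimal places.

Extrapolated value = (4·A(h/2) − A(h)) / (4 − 1)
= (4·2.7513057 − 3.2856397) / 3
= 7.7195831 / 3 = 2.5731944

2.57319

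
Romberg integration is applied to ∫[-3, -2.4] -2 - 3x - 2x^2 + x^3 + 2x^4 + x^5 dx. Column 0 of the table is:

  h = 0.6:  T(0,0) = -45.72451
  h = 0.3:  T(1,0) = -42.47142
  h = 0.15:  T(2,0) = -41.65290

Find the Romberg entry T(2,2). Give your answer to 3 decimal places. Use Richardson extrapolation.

Richardson extrapolation on the trapezoidal column (denominator 4−1=3):
T(1,1) = (4·(-42.47142) − (-45.72451)) / 3 = -41.38706
T(2,1) = -41.65290 + (-41.65290 − (-42.47142))/3 = -41.38006
T(2,2) = -41.38006 + (-41.38006 − (-41.38706))/15 = -41.37959
(Column j=1 coincides with Simpson's rule on the same nodes.)

-41.380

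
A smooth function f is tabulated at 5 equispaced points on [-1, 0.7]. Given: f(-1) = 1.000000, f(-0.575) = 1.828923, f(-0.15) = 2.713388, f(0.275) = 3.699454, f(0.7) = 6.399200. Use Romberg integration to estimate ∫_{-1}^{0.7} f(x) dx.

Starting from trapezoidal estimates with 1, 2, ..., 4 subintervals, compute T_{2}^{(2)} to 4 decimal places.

4.9350

T_{0}^{(0)} (trapezoid, 1 panel, h=1.7000): 6.289320
T_{1}^{(0)} (trapezoid, 2 panels, h=0.8500): 5.451040
T_{2}^{(0)} (trapezoid, 4 panels, h=0.4250): 5.075080
T_{1}^{(1)} = 5.451040 + (5.451040 − 6.289320)/3 = 5.171613
T_{2}^{(1)} = 5.075080 + (5.075080 − 5.451040)/3 = 4.949760
T_{2}^{(2)} = 4.949760 + (4.949760 − 5.171613)/15 = 4.934970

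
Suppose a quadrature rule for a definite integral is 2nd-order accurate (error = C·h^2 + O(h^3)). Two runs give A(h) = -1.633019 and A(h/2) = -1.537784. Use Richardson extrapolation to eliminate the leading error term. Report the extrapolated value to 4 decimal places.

Extrapolated value = (4·A(h/2) − A(h)) / (4 − 1)
= (4·(-1.537784) − (-1.633019)) / 3
= -4.518117 / 3 = -1.506039

-1.5060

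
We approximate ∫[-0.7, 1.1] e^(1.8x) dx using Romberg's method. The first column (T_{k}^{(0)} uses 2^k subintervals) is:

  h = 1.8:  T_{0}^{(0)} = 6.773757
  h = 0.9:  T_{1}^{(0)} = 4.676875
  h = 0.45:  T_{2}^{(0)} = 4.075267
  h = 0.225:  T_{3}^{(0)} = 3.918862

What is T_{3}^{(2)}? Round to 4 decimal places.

T_{2}^{(1)} = (4·4.075267 − 4.676875) / 3 = 3.874731
T_{3}^{(1)} = (4·3.918862 − 4.075267) / 3 = 3.866727
T_{3}^{(2)} = (16·3.866727 − 3.874731) / 15 = 3.866193

3.8662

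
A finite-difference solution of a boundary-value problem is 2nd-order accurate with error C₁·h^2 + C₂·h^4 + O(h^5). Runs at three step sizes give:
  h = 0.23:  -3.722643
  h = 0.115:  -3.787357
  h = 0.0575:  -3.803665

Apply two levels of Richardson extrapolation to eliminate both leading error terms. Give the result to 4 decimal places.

-3.8091

First eliminate the h^2 term (factor 2^2 = 4):
  B₁ = (4·(-3.787357) − (-3.722643))/3 = -3.808928
  B₂ = (4·(-3.803665) − (-3.787357))/3 = -3.809101
Then eliminate the h^4 term (factor 2^4 = 16):
  (16·(-3.809101) − (-3.808928))/15 = -3.809113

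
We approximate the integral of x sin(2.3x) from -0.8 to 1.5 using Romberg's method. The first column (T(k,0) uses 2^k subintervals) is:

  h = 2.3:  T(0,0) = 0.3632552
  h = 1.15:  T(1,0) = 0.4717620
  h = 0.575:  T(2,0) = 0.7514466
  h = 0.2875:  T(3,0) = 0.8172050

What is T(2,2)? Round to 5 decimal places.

T(1,1) = 0.4717620 + (0.4717620 − 0.3632552)/3 = 0.5079309
T(2,1) = (4·0.7514466 − 0.4717620) / 3 = 0.8446748
T(2,2) = 0.8446748 + (0.8446748 − 0.5079309)/15 = 0.8671244

0.86712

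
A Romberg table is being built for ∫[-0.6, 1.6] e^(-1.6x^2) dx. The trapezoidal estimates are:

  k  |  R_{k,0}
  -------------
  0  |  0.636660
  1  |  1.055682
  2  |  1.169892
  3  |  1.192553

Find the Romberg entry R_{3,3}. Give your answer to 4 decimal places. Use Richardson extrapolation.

R_{1,1} = (4·1.055682 − 0.636660) / 3 = 1.195356
R_{2,1} = 1.169892 + (1.169892 − 1.055682)/3 = 1.207962
R_{3,1} = 1.192553 + (1.192553 − 1.169892)/3 = 1.200107
R_{2,2} = 1.207962 + (1.207962 − 1.195356)/15 = 1.208802
R_{3,2} = (16·1.200107 − 1.207962) / 15 = 1.199583
R_{3,3} = (64·1.199583 − 1.208802) / 63 = 1.199437
(Column j=1 coincides with Simpson's rule on the same nodes.)

1.1994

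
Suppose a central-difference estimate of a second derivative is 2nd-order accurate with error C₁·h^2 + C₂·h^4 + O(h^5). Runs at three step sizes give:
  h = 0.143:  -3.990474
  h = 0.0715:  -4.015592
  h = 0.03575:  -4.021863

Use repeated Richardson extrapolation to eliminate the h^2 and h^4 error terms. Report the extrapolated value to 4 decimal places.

First eliminate the h^2 term (factor 2^2 = 4):
  B₁ = (4·(-4.015592) − (-3.990474))/3 = -4.023965
  B₂ = (4·(-4.021863) − (-4.015592))/3 = -4.023953
Then eliminate the h^4 term (factor 2^4 = 16):
  (16·(-4.023953) − (-4.023965))/15 = -4.023952

-4.0240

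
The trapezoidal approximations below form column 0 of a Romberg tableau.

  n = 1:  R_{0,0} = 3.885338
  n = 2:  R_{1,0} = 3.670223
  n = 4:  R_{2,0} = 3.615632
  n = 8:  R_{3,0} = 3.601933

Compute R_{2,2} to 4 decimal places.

R_{1,1} = (4·3.670223 − 3.885338) / 3 = 3.598518
R_{2,1} = (4·3.615632 − 3.670223) / 3 = 3.597435
R_{2,2} = (16·3.597435 − 3.598518) / 15 = 3.597363
(Column j=1 coincides with Simpson's rule on the same nodes.)

3.5974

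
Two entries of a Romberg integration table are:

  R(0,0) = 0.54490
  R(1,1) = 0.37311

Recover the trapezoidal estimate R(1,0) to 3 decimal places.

0.416

From R(1,1) = (4·R(1,0) − R(0,0))/3, solve for R(1,0):
4·R(1,0) = 3·0.37311 + 0.54490 = 1.66423
R(1,0) = 0.41606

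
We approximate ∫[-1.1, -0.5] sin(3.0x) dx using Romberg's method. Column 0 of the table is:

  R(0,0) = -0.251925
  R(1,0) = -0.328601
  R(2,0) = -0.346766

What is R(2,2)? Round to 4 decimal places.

-0.3527

Richardson extrapolation on the trapezoidal column (denominator 4−1=3):
R(1,1) = (4·(-0.328601) − (-0.251925)) / 3 = -0.354160
R(2,1) = -0.346766 + (-0.346766 − (-0.328601))/3 = -0.352821
R(2,2) = (16·(-0.352821) − (-0.354160)) / 15 = -0.352732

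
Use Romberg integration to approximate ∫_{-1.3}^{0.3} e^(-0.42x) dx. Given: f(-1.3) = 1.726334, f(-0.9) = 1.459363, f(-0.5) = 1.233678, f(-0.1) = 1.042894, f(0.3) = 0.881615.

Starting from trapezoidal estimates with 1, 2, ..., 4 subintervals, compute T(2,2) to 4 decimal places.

2.0112

T(0,0) (trapezoid, 1 panel, h=1.6000): 2.086359
T(1,0) (trapezoid, 2 panels, h=0.8000): 2.030122
T(2,0) (trapezoid, 4 panels, h=0.4000): 2.015964
T(1,1) = 2.030122 + (2.030122 − 2.086359)/3 = 2.011376
T(2,1) = 2.015964 + (2.015964 − 2.030122)/3 = 2.011245
T(2,2) = 2.011245 + (2.011245 − 2.011376)/15 = 2.011236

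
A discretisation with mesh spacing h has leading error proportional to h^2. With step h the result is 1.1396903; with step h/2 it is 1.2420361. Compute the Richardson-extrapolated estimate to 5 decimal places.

1.27615

Extrapolated value = (4·A(h/2) − A(h)) / (4 − 1)
= (4·1.2420361 − 1.1396903) / 3
= 3.8284541 / 3 = 1.2761514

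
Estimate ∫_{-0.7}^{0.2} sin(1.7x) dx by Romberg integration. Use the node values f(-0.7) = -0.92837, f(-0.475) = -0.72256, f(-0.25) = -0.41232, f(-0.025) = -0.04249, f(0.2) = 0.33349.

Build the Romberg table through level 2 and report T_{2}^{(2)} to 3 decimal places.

-0.336

T_{0}^{(0)} (trapezoid, 1 panel, h=0.9000): -0.26770
T_{1}^{(0)} (trapezoid, 2 panels, h=0.4500): -0.31939
T_{2}^{(0)} (trapezoid, 4 panels, h=0.2250): -0.33183
T_{1}^{(1)} = -0.31939 + (-0.31939 − (-0.26770))/3 = -0.33662
T_{2}^{(1)} = -0.33183 + (-0.33183 − (-0.31939))/3 = -0.33598
T_{2}^{(2)} = -0.33598 + (-0.33598 − (-0.33662))/15 = -0.33594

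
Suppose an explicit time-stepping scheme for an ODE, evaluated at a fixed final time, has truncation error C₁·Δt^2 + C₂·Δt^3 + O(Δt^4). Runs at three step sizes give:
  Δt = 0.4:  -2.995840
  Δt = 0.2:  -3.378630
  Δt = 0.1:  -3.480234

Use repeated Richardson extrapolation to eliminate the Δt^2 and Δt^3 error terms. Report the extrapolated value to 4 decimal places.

-3.5152

First eliminate the Δt^2 term (factor 2^2 = 4):
  B₁ = (4·(-3.378630) − (-2.995840))/3 = -3.506227
  B₂ = (4·(-3.480234) − (-3.378630))/3 = -3.514102
Then eliminate the Δt^3 term (factor 2^3 = 8):
  (8·(-3.514102) − (-3.506227))/7 = -3.515227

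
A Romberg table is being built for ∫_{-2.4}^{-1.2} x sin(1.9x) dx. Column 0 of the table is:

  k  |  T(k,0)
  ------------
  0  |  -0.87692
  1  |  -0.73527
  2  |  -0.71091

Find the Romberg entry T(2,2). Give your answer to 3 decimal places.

T(1,1) = -0.73527 + (-0.73527 − (-0.87692))/3 = -0.68805
T(2,1) = -0.71091 + (-0.71091 − (-0.73527))/3 = -0.70279
T(2,2) = (16·(-0.70279) − (-0.68805)) / 15 = -0.70377

-0.704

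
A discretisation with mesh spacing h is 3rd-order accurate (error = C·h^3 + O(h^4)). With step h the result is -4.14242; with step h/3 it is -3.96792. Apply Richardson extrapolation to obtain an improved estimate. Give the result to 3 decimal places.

Extrapolated value = (27·A(h/3) − A(h)) / (27 − 1)
= (27·(-3.96792) − (-4.14242)) / 26
= -102.99142 / 26 = -3.96121

-3.961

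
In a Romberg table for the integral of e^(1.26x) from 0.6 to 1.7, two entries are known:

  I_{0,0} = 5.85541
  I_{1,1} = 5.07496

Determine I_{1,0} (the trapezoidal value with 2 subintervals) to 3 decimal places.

5.270

From I_{1,1} = (4·I_{1,0} − I_{0,0})/3, solve for I_{1,0}:
4·I_{1,0} = 3·5.07496 + 5.85541 = 21.08029
I_{1,0} = 5.27007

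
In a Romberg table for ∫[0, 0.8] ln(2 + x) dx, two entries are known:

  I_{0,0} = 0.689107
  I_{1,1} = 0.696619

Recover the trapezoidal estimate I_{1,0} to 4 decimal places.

0.6947

From I_{1,1} = (4·I_{1,0} − I_{0,0})/3, solve for I_{1,0}:
4·I_{1,0} = 3·0.696619 + 0.689107 = 2.778964
I_{1,0} = 0.694741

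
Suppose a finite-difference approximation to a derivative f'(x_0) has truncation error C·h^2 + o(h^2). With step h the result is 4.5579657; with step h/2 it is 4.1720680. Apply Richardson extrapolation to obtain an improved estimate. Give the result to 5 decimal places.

4.04344

The leading error scales as h^2; refining by a factor of 2 reduces it by 2^2 = 4.
Extrapolated value = (4·A(h/2) − A(h)) / (4 − 1)
= (4·4.1720680 − 4.5579657) / 3
= 12.1303063 / 3 = 4.0434354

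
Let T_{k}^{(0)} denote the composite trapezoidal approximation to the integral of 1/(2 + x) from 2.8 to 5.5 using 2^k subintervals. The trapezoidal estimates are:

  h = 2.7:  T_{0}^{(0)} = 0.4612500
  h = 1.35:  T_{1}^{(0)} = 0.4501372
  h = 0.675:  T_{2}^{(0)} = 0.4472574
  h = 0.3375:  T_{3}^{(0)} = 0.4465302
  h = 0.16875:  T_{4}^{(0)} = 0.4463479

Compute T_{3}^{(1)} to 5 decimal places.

Richardson extrapolation on the trapezoidal column (denominator 4−1=3):
T_{3}^{(1)} = (4·0.4465302 − 0.4472574) / 3 = 0.4462878
(Column j=1 coincides with Simpson's rule on the same nodes.)

0.44629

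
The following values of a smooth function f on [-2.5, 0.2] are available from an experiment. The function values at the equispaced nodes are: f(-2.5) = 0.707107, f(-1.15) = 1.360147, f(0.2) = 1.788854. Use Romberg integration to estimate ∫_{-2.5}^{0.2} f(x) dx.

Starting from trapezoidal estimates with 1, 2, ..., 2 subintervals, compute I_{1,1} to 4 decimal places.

3.5714

I_{0,0} (trapezoid, 1 panel, h=2.7000): 3.369547
I_{1,0} (trapezoid, 2 panels, h=1.3500): 3.520972
I_{1,1} = 3.520972 + (3.520972 − 3.369547)/3 = 3.571447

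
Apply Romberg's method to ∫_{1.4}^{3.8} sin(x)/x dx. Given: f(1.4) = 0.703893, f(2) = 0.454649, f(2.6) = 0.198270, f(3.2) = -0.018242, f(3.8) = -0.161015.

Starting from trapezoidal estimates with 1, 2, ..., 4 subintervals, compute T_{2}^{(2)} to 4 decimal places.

0.5372

T_{0}^{(0)} (trapezoid, 1 panel, h=2.4000): 0.651454
T_{1}^{(0)} (trapezoid, 2 panels, h=1.2000): 0.563651
T_{2}^{(0)} (trapezoid, 4 panels, h=0.6000): 0.543670
T_{1}^{(1)} = 0.563651 + (0.563651 − 0.651454)/3 = 0.534383
T_{2}^{(1)} = 0.543670 + (0.543670 − 0.563651)/3 = 0.537010
T_{2}^{(2)} = 0.537010 + (0.537010 − 0.534383)/15 = 0.537185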